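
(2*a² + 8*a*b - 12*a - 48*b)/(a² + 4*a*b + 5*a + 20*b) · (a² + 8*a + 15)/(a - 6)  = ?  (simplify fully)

Factor: 2*a² + 8*a*b - 12*a - 48*b = 2·(a - 6)·(a + 4*b);  a² + 4*a*b + 5*a + 20*b = (a + 4*b)·(a + 5);  a² + 8*a + 15 = (a + 5)·(a + 3)
Cancel the common factors (a - 6), (a + 5), (a + 4*b).

2*a + 6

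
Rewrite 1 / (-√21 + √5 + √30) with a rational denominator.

Group as (√5 + √30) - √21; multiply by (√5 + √30) + √21, then rationalise the remaining surd.

(-7*√21 - 2*√30 + 23*√5 + 15*√14)/202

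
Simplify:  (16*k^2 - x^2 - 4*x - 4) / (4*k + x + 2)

4*k - x - 2

Factor (4*k)^2 - (x + 2)^2 and cancel (4*k + x + 2).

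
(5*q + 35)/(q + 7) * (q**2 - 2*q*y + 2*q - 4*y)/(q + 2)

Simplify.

5*q - 10*y

Factor: 5*q + 35 = 5*(q + 7);  q**2 - 2*q*y + 2*q - 4*y = (q + 2)*(q - 2*y)
Cancel the common factors (q + 7), (q + 2).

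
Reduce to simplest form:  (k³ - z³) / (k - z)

k² + k*z + z²

k^3 - z^3 = (k - z)(k² + k*z + z²).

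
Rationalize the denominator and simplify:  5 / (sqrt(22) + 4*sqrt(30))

(-5*sqrt(22) + 20*sqrt(30))/458

Multiply numerator and denominator by -sqrt(22) + 4*sqrt(30).
Denominator becomes 458; numerator becomes -5*sqrt(22) + 20*sqrt(30).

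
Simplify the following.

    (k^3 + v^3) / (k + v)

k^2 - k*v + v^2

Factor as (a+b)(a^2-ab+b^2) with a=v, b=k.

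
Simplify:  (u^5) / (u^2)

Quotient: u^3

u^3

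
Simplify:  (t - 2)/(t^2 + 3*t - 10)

Factor: t^2 + 3*t - 10 = (t - 2)*(t + 5)
Cancel the common factor (t - 2).

1/(t + 5)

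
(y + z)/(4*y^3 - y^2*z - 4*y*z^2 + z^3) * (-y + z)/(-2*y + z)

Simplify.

1/(8*y^2 - 6*y*z + z^2)

Factor: 4*y^3 - y^2*z - 4*y*z^2 + z^3 = (-y + z)*(-4*y + z)*(y + z)
Cancel the common factors (-y + z), (y + z).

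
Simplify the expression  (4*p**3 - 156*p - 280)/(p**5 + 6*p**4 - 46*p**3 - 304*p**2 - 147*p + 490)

4/(p**2 + 6*p - 7)

Factor: 4*p**3 - 156*p - 280 = 4*(p + 2)*(p + 5)*(p - 7);  p**5 + 6*p**4 - 46*p**3 - 304*p**2 - 147*p + 490 = (p + 5)*(p + 7)*(p + 2)*(p - 1)*(p - 7)
Cancel the common factors (p + 2), (p - 7), (p + 5).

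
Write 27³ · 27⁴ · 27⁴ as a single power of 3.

3^33

27³ = 3^9; 27⁴ = 3^12; 27⁴ = 3^12
Combine exponents: 3^33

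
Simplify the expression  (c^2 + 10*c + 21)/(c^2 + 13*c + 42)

Factor: c^2 + 10*c + 21 = (c + 3)*(c + 7);  c^2 + 13*c + 42 = (c + 6)*(c + 7)
Cancel the common factor (c + 7).

(c + 3)/(c + 6)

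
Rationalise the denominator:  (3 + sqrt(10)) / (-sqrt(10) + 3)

-(3 + sqrt(10))^2

Multiply numerator and denominator by 3 + sqrt(10).
Denominator becomes -1; numerator becomes 6*sqrt(10) + 19.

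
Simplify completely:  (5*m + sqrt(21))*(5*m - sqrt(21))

(5*m)^2 - (sqrt(21))^2 = 25*m^2 - 21.

25*m^2 - 21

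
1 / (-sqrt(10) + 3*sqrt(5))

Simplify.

(sqrt(10) + 3*sqrt(5))/35

Multiply numerator and denominator by sqrt(10) + 3*sqrt(5).
Denominator becomes 35; numerator becomes sqrt(10) + 3*sqrt(5).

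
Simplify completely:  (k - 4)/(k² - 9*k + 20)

Factor: k² - 9*k + 20 = (k - 5)·(k - 4)
Cancel the common factor (k - 4).

1/(k - 5)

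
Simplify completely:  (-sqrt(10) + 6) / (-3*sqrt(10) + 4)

(-7*sqrt(10) + 3)/37

Multiply numerator and denominator by 4 + 3*sqrt(10).
Denominator becomes -74; numerator becomes -6 + 14*sqrt(10).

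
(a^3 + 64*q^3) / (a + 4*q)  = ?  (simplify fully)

a^2 - 4*a*q + 16*q^2

Factor as (a+b)(a^2-ab+b^2) with a=(4*q), b=a.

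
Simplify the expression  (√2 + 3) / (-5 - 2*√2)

Multiply numerator and denominator by -5 + 2*√2.
Denominator becomes 17; numerator becomes -11 + √2.

(-11 + √2)/17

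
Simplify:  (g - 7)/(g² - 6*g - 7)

Factor: g² - 6*g - 7 = (g - 7)·(g + 1)
Cancel the common factor (g - 7).

1/(g + 1)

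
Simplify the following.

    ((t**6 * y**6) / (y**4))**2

Inside the bracket: t**6 * y**2
Raise to the power 2: t**12 * y**4

t**12*y**4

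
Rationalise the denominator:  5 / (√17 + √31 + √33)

(-10*√17391 + 75*√33 + 95*√31 + 235*√17)/1883

Group as (√17 + √33) + √31; multiply by (√17 + √33) - √31, then rationalise the remaining surd.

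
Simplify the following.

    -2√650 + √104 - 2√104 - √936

-18*√26

2√650 = 10*√26; √104 = 2*√26; 2√104 = 4*√26; √936 = 6*√26
Combine: (-10 + 2 - 4 - 6)·√26 = -18*√26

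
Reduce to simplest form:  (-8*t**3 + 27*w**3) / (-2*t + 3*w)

4*t**2 + 6*t*w + 9*w**2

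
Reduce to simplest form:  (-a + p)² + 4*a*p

(a + p)²

Expand the square and combine the 4*a*p term.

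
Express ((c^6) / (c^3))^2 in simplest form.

c^6

Inside the bracket: c^3
Raise to the power 2: c^6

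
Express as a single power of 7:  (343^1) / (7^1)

7^2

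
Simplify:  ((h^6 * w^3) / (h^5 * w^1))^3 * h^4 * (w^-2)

Inside the bracket: h^1 * w^2
Raise to the power 3: h^3 * w^6
Multiply by h^4 * (w^-2): add exponents.

h^7*w^4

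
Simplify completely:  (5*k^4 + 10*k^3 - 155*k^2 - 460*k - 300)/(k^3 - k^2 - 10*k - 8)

(5*k^2 - 5*k - 150)/(k - 4)

Factor: 5*k^4 + 10*k^3 - 155*k^2 - 460*k - 300 = 5*(k + 5)*(k - 6)*(k + 1)*(k + 2);  k^3 - k^2 - 10*k - 8 = (k - 4)*(k + 1)*(k + 2)
Cancel the common factors (k + 1), (k + 2).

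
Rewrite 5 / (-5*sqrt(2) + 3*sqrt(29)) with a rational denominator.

Multiply numerator and denominator by 5*sqrt(2) + 3*sqrt(29).
Denominator becomes 211; numerator becomes 25*sqrt(2) + 15*sqrt(29).

(25*sqrt(2) + 15*sqrt(29))/211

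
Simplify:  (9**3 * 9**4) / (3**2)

9**3 = 3**6; 9**4 = 3**8; 3**2 = 3**2
Combine exponents: 3**12

3**12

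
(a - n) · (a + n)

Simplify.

a² - n²

Telescope via difference of squares: (a+n)(a-n) = a² - n².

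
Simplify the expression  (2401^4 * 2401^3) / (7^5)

7^23

2401^4 = 7^16; 2401^3 = 7^12; 7^5 = 7^5
Combine exponents: 7^23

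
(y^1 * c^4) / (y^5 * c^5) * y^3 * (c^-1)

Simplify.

1/(c^2*y)

Quotient: (y^-4) * (c^-1)
Multiply by y^3 * (c^-1): add exponents.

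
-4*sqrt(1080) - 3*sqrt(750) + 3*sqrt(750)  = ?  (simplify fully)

4*sqrt(1080) = 24*sqrt(30); 3*sqrt(750) = 15*sqrt(30); 3*sqrt(750) = 15*sqrt(30)
Combine: (-24 - 15 + 15)·sqrt(30) = -24*sqrt(30)

-24*sqrt(30)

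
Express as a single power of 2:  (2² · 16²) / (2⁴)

2² = 2^2; 16² = 2^8; 2⁴ = 2^4
Combine exponents: 2^6

2^6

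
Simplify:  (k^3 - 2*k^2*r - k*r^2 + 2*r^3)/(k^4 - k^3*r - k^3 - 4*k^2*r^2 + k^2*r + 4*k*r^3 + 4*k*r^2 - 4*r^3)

Factor: k^3 - 2*k^2*r - k*r^2 + 2*r^3 = (k + r)*(k - 2*r)*(k - r);  k^4 - k^3*r - k^3 - 4*k^2*r^2 + k^2*r + 4*k*r^3 + 4*k*r^2 - 4*r^3 = (k - 1)*(k - r)*(k + 2*r)*(k - 2*r)
Cancel the common factors (k - 2*r), (k - r).

(k + r)/(k^2 + 2*k*r - k - 2*r)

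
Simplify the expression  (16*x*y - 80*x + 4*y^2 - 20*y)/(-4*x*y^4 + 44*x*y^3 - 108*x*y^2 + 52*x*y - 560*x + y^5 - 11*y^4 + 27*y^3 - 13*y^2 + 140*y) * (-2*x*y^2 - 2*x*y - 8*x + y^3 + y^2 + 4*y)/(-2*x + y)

(-16*x - 4*y)/(4*x*y - 28*x - y^2 + 7*y)

Factor: 16*x*y - 80*x + 4*y^2 - 20*y = 4*(y - 5)*(4*x + y);  -4*x*y^4 + 44*x*y^3 - 108*x*y^2 + 52*x*y - 560*x + y^5 - 11*y^4 + 27*y^3 - 13*y^2 + 140*y = (y^2 + y + 4)*(y - 7)*(y - 5)*(-4*x + y);  -2*x*y^2 - 2*x*y - 8*x + y^3 + y^2 + 4*y = (-2*x + y)*(y^2 + y + 4)
Cancel the common factors (y^2 + y + 4), (-2*x + y), (y - 5).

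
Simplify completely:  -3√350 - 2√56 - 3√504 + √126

-34*√14

3√350 = 15*√14; 2√56 = 4*√14; 3√504 = 18*√14; √126 = 3*√14
Combine: (-15 - 4 - 18 + 3)·√14 = -34*√14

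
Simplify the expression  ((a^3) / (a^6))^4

a^(-12)

Inside the bracket: (a^-3)
Raise to the power 4: (a^-12)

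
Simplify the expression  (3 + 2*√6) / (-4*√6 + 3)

Multiply numerator and denominator by 3 + 4*√6.
Denominator becomes -87; numerator becomes 18*√6 + 57.

(-19 - 6*√6)/29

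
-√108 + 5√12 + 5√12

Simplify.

√108 = 6*√3; 5√12 = 10*√3; 5√12 = 10*√3
Combine: (-6 + 10 + 10)·√3 = 14*√3

14*√3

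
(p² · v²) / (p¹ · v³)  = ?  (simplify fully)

p/v

Quotient: p¹ · (v^-1)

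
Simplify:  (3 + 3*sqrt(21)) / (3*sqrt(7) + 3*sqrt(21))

(-7*sqrt(3) - sqrt(7) + sqrt(21) + 21)/14

Multiply numerator and denominator by -3*sqrt(7) + 3*sqrt(21).
Denominator becomes 126; numerator becomes -63*sqrt(3) - 9*sqrt(7) + 9*sqrt(21) + 189.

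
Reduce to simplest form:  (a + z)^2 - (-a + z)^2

4*a*z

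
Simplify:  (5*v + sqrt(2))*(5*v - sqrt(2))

25*v**2 - 2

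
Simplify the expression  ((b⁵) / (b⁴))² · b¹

Inside the bracket: b¹
Raise to the power 2: b²
Multiply by b¹: add exponents.

b³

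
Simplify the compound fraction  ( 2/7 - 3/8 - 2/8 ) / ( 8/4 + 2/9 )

-171/1120

Numerator: 2/7 - 3/8 - 2/8 = -19/56
Denominator: 8/4 + 2/9 = 20/9
Divide: (-19/56) · (9/20) = -171/1120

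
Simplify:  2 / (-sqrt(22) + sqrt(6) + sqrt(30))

(-7*sqrt(22) - sqrt(30) + 23*sqrt(6) + 6*sqrt(110))/131

Group as (sqrt(6) + sqrt(30)) - sqrt(22); multiply by (sqrt(6) + sqrt(30)) + sqrt(22), then rationalise the remaining surd.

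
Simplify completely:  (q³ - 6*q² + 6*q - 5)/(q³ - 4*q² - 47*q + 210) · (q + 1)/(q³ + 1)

1/(q² + q - 42)

Factor: q³ - 6*q² + 6*q - 5 = (q - 5)·(q² - q + 1);  q³ - 4*q² - 47*q + 210 = (q - 6)·(q + 7)·(q - 5);  q³ + 1 = (q + 1)·(q² - q + 1)
Cancel the common factors (q² - q + 1), (q - 5), (q + 1).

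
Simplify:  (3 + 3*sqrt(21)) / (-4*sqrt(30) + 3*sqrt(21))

Multiply numerator and denominator by 3*sqrt(21) + 4*sqrt(30).
Denominator becomes -291; numerator becomes 9*sqrt(21) + 12*sqrt(30) + 189 + 36*sqrt(70).

(-12*sqrt(70) - 63 - 4*sqrt(30) - 3*sqrt(21))/97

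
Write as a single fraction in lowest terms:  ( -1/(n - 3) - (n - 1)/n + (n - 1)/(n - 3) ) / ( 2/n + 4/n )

(2*n - 3)/(6*n - 18)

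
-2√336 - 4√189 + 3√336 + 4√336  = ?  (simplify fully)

2√336 = 8*√21; 4√189 = 12*√21; 3√336 = 12*√21; 4√336 = 16*√21
Combine: (-8 - 12 + 12 + 16)·√21 = 8*√21

8*√21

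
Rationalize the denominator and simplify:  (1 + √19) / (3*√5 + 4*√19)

Multiply numerator and denominator by -3*√5 + 4*√19.
Denominator becomes 259; numerator becomes -3*√95 - 3*√5 + 4*√19 + 76.

(-3*√95 - 3*√5 + 4*√19 + 76)/259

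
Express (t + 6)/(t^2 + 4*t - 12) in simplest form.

1/(t - 2)

Factor: t^2 + 4*t - 12 = (t + 6)*(t - 2)
Cancel the common factor (t + 6).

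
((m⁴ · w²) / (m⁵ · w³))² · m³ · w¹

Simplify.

m/w

Inside the bracket: (m^-1) · (w^-1)
Raise to the power 2: (m^-2) · (w^-2)
Multiply by m³ · w¹: add exponents.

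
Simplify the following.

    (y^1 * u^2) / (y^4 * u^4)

Quotient: (y^-3) * (u^-2)

1/(u^2*y^3)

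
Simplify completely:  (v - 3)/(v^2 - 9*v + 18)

1/(v - 6)

Factor: v^2 - 9*v + 18 = (v - 6)*(v - 3)
Cancel the common factor (v - 3).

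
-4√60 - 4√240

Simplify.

4√60 = 8*√15; 4√240 = 16*√15
Combine: (-8 - 16)·√15 = -24*√15

-24*√15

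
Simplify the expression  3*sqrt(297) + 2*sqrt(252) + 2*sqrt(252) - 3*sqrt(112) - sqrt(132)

12*sqrt(7) + 7*sqrt(33)

3*sqrt(297) = 9*sqrt(33); 2*sqrt(252) = 12*sqrt(7); 2*sqrt(252) = 12*sqrt(7); 3*sqrt(112) = 12*sqrt(7); sqrt(132) = 2*sqrt(33)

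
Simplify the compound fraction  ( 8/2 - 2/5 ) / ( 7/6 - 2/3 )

36/5

Numerator: 8/2 - 2/5 = 18/5
Denominator: 7/6 - 2/3 = 1/2
Divide: (18/5) · (2) = 36/5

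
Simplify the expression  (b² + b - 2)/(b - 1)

b + 2

Factor: b² + b - 2 = (b - 1)·(b + 2)
Cancel the common factor (b - 1).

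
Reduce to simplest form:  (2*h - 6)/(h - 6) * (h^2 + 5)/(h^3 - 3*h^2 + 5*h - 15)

Factor: 2*h - 6 = 2*(h - 3);  h^3 - 3*h^2 + 5*h - 15 = (h - 3)*(h^2 + 5)
Cancel the common factors (h^2 + 5), (h - 3).

2/(h - 6)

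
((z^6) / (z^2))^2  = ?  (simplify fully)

Inside the bracket: z^4
Raise to the power 2: z^8

z^8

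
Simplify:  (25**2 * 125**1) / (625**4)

5**(-9)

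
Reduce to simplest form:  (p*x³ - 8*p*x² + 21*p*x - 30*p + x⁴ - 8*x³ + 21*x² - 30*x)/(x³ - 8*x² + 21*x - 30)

Factor: p*x³ - 8*p*x² + 21*p*x - 30*p + x⁴ - 8*x³ + 21*x² - 30*x = (p + x)·(x² - 3*x + 6)·(x - 5);  x³ - 8*x² + 21*x - 30 = (x - 5)·(x² - 3*x + 6)
Cancel the common factors (x² - 3*x + 6), (x - 5).

p + x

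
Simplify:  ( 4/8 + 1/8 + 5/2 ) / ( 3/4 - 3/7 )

175/18

Numerator: 4/8 + 1/8 + 5/2 = 25/8
Denominator: 3/4 - 3/7 = 9/28
Divide: (25/8) · (28/9) = 175/18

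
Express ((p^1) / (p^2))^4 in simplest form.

p^(-4)

Inside the bracket: (p^-1)
Raise to the power 4: (p^-4)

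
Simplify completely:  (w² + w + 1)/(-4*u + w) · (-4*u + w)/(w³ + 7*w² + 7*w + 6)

1/(w + 6)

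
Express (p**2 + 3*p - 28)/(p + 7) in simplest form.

p - 4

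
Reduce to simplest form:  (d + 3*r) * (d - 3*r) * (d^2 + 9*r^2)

Pair the conjugate factors: (d+(3*r))(d-(3*r)) = d^2 - 9*r^2, then repeat with the next factor.

d^4 - 81*r^4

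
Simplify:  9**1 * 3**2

3**4

9**1 = 3**2; 3**2 = 3**2
Combine exponents: 3**4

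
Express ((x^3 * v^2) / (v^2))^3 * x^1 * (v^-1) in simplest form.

Inside the bracket: x^3
Raise to the power 3: x^9
Multiply by x^1 * (v^-1): add exponents.

x^10/v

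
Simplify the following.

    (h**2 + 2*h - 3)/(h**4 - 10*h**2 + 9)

1/(h**2 - 2*h - 3)

Factor: h**2 + 2*h - 3 = (h + 3)*(h - 1);  h**4 - 10*h**2 + 9 = (h - 3)*(h - 1)*(h + 1)*(h + 3)
Cancel the common factors (h + 3), (h - 1).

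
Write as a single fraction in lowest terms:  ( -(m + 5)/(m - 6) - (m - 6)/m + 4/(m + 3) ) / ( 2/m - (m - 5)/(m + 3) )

Numerator: -(m + 5)/(m - 6) - (m - 6)/m + 4/(m + 3) = (-2*m^3 + 5*m^2 - 39*m - 108)/(m^3 - 3*m^2 - 18*m)
Denominator: 2/m - (m - 5)/(m + 3) = (-m^2 + 7*m + 6)/(m^2 + 3*m)
Divide: ((-2*m^3 + 5*m^2 - 39*m - 108)/(m^3 - 3*m^2 - 18*m)) · ((m^2 + 3*m)/(-m^2 + 7*m + 6)) = (2*m^3 - 5*m^2 + 39*m + 108)/(m^3 - 13*m^2 + 36*m + 36)

(2*m^3 - 5*m^2 + 39*m + 108)/(m^3 - 13*m^2 + 36*m + 36)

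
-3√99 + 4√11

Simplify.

3√99 = 9*√11; 4√11 = 4*√11
Combine: (-9 + 4)·√11 = -5*√11

-5*√11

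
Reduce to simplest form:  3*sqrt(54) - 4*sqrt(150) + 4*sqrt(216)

13*sqrt(6)

3*sqrt(54) = 9*sqrt(6); 4*sqrt(150) = 20*sqrt(6); 4*sqrt(216) = 24*sqrt(6)
Combine: (9 - 20 + 24)·sqrt(6) = 13*sqrt(6)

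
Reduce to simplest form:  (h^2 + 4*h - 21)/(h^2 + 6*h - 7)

Factor: h^2 + 4*h - 21 = (h + 7)*(h - 3);  h^2 + 6*h - 7 = (h + 7)*(h - 1)
Cancel the common factor (h + 7).

(h - 3)/(h - 1)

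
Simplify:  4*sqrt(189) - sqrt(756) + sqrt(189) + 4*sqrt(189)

21*sqrt(21)

4*sqrt(189) = 12*sqrt(21); sqrt(756) = 6*sqrt(21); sqrt(189) = 3*sqrt(21); 4*sqrt(189) = 12*sqrt(21)
Combine: (12 - 6 + 3 + 12)·sqrt(21) = 21*sqrt(21)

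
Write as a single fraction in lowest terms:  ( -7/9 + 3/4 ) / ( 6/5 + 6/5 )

Numerator: -7/9 + 3/4 = -1/36
Denominator: 6/5 + 6/5 = 12/5
Divide: (-1/36) · (5/12) = -5/432

-5/432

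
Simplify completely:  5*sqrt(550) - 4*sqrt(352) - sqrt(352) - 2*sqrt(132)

5*sqrt(550) = 25*sqrt(22); 4*sqrt(352) = 16*sqrt(22); sqrt(352) = 4*sqrt(22); 2*sqrt(132) = 4*sqrt(33)

-4*sqrt(33) + 5*sqrt(22)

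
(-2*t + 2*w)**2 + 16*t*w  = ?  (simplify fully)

4*(t + w)**2

Expanding gives 4*t**2 + 8*t*w + 4*w**2, a perfect square.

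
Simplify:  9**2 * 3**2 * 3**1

3**7

9**2 = 3**4; 3**2 = 3**2; 3**1 = 3**1
Combine exponents: 3**7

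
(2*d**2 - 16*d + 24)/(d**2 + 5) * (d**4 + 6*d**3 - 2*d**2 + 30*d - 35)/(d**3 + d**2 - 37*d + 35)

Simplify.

(2*d**2 - 16*d + 24)/(d - 5)

Factor: 2*d**2 - 16*d + 24 = 2*(d - 2)*(d - 6);  d**4 + 6*d**3 - 2*d**2 + 30*d - 35 = (d - 1)*(d + 7)*(d**2 + 5);  d**3 + d**2 - 37*d + 35 = (d - 1)*(d + 7)*(d - 5)
Cancel the common factors (d**2 + 5), (d + 7), (d - 1).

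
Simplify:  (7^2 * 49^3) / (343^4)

7^(-4)

7^2 = 7^2; 49^3 = 7^6; 343^4 = 7^12
Combine exponents: 7^(-4)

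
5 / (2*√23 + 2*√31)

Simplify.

Multiply numerator and denominator by -2*√31 + 2*√23.
Denominator becomes -32; numerator becomes -10*√31 + 10*√23.

(-5*√23 + 5*√31)/16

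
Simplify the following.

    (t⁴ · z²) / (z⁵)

t⁴/z³

Quotient: t⁴ · (z^-3)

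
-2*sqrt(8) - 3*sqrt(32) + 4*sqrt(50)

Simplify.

2*sqrt(8) = 4*sqrt(2); 3*sqrt(32) = 12*sqrt(2); 4*sqrt(50) = 20*sqrt(2)
Combine: (-4 - 12 + 20)·sqrt(2) = 4*sqrt(2)

4*sqrt(2)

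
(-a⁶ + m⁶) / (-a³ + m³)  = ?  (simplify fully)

a³ + m³

Factor m^6 - a^6 and cancel (-a³ + m³).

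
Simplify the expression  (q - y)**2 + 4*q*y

Expand the square and combine the 4*q*y term.

(q + y)**2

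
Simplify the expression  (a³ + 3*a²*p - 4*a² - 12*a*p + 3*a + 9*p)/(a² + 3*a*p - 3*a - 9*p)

a - 1

Factor: a³ + 3*a²*p - 4*a² - 12*a*p + 3*a + 9*p = (a + 3*p)·(a - 3)·(a - 1);  a² + 3*a*p - 3*a - 9*p = (a + 3*p)·(a - 3)
Cancel the common factors (a - 3), (a + 3*p).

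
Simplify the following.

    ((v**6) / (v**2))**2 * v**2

v**10

Inside the bracket: v**4
Raise to the power 2: v**8
Multiply by v**2: add exponents.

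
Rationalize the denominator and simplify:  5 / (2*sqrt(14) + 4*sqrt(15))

(-5*sqrt(14) + 10*sqrt(15))/92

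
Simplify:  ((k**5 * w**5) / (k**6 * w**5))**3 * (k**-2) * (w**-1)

Inside the bracket: (k**-1)
Raise to the power 3: (k**-3)
Multiply by (k**-2) * (w**-1): add exponents.

1/(k**5*w)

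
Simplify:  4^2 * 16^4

4^2 = 2^4; 16^4 = 2^16
Combine exponents: 2^20

2^20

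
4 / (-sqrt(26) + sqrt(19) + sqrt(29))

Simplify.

(-11*sqrt(26) + 8*sqrt(29) + 18*sqrt(19) + sqrt(14326))/215

Group as (sqrt(19) + sqrt(29)) - sqrt(26); multiply by (sqrt(19) + sqrt(29)) + sqrt(26), then rationalise the remaining surd.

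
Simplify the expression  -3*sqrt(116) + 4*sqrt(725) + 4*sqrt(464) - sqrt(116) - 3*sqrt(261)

3*sqrt(116) = 6*sqrt(29); 4*sqrt(725) = 20*sqrt(29); 4*sqrt(464) = 16*sqrt(29); sqrt(116) = 2*sqrt(29); 3*sqrt(261) = 9*sqrt(29)
Combine: (-6 + 20 + 16 - 2 - 9)·sqrt(29) = 19*sqrt(29)

19*sqrt(29)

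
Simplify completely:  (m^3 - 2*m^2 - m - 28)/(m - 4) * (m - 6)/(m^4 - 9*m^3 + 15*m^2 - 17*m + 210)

1/(m - 5)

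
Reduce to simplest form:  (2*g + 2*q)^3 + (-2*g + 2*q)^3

Binomially expand both and collect terms in (2*q), (2*g).

16*q*(3*g^2 + q^2)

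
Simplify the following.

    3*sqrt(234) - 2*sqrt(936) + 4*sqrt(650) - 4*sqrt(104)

9*sqrt(26)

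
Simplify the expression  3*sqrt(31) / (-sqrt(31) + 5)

Multiply numerator and denominator by 5 + sqrt(31).
Denominator becomes -6; numerator becomes 15*sqrt(31) + 93.

(-31 - 5*sqrt(31))/2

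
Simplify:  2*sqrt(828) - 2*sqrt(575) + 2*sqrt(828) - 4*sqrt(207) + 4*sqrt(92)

2*sqrt(828) = 12*sqrt(23); 2*sqrt(575) = 10*sqrt(23); 2*sqrt(828) = 12*sqrt(23); 4*sqrt(207) = 12*sqrt(23); 4*sqrt(92) = 8*sqrt(23)
Combine: (12 - 10 + 12 - 12 + 8)·sqrt(23) = 10*sqrt(23)

10*sqrt(23)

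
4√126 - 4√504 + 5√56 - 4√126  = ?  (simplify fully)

-14*√14

4√126 = 12*√14; 4√504 = 24*√14; 5√56 = 10*√14; 4√126 = 12*√14
Combine: (12 - 24 + 10 - 12)·√14 = -14*√14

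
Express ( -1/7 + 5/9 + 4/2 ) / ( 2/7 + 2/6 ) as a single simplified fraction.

152/39

Numerator: -1/7 + 5/9 + 4/2 = 152/63
Denominator: 2/7 + 2/6 = 13/21
Divide: (152/63) · (21/13) = 152/39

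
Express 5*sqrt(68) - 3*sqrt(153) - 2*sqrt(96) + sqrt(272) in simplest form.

-8*sqrt(6) + 5*sqrt(17)

5*sqrt(68) = 10*sqrt(17); 3*sqrt(153) = 9*sqrt(17); 2*sqrt(96) = 8*sqrt(6); sqrt(272) = 4*sqrt(17)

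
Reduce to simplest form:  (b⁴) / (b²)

Quotient: b²

b²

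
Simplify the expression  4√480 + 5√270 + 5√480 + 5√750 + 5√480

4√480 = 16*√30; 5√270 = 15*√30; 5√480 = 20*√30; 5√750 = 25*√30; 5√480 = 20*√30
Combine: (16 + 15 + 20 + 25 + 20)·√30 = 96*√30

96*√30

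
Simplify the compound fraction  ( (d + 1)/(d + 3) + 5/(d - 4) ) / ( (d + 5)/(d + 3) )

Numerator: (d + 1)/(d + 3) + 5/(d - 4) = (d² + 2*d + 11)/(d² - d - 12)
Denominator: (d + 5)/(d + 3) = (d + 5)/(d + 3)
Divide: ((d² + 2*d + 11)/(d² - d - 12)) · ((d + 3)/(d + 5)) = (d² + 2*d + 11)/(d² + d - 20)

(d² + 2*d + 11)/(d² + d - 20)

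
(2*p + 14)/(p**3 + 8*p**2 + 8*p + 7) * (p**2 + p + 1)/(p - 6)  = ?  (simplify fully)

Factor: 2*p + 14 = 2*(p + 7);  p**3 + 8*p**2 + 8*p + 7 = (p + 7)*(p**2 + p + 1)
Cancel the common factors (p**2 + p + 1), (p + 7).

2/(p - 6)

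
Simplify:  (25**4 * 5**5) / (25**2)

5**9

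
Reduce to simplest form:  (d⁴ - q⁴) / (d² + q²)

d⁴ - q⁴ factors as -(-d + q)*(d + q)*(d² + q²).

d² - q²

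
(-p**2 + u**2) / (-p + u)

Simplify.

-p**2 + u**2 factors as -(p - u)*(p + u).

p + u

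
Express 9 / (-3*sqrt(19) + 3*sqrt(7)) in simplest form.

(-sqrt(19) - sqrt(7))/4

Multiply numerator and denominator by 3*sqrt(7) + 3*sqrt(19).
Denominator becomes -108; numerator becomes 27*sqrt(7) + 27*sqrt(19).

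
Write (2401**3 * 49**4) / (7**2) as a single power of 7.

2401**3 = 7**12; 49**4 = 7**8; 7**2 = 7**2
Combine exponents: 7**18

7**18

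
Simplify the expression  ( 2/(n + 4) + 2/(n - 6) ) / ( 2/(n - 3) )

Numerator: 2/(n + 4) + 2/(n - 6) = (4*n - 4)/(n² - 2*n - 24)
Denominator: 2/(n - 3) = 2/(n - 3)
Divide: ((4*n - 4)/(n² - 2*n - 24)) · (n/2 - 3/2) = (2*n² - 8*n + 6)/(n² - 2*n - 24)

(2*n² - 8*n + 6)/(n² - 2*n - 24)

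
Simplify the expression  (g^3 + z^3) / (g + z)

g^2 - g*z + z^2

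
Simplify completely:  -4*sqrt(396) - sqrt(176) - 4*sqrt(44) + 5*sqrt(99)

4*sqrt(396) = 24*sqrt(11); sqrt(176) = 4*sqrt(11); 4*sqrt(44) = 8*sqrt(11); 5*sqrt(99) = 15*sqrt(11)
Combine: (-24 - 4 - 8 + 15)·sqrt(11) = -21*sqrt(11)

-21*sqrt(11)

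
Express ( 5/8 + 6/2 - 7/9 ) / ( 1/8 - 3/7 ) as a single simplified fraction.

-1435/153

Numerator: 5/8 + 6/2 - 7/9 = 205/72
Denominator: 1/8 - 3/7 = -17/56
Divide: (205/72) · (-56/17) = -1435/153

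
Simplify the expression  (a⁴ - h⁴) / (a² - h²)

Difference of fourth powers: factor out (a² - h²).

a² + h²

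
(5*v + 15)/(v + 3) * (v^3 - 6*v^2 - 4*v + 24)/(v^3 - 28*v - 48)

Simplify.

Factor: 5*v + 15 = 5*(v + 3);  v^3 - 6*v^2 - 4*v + 24 = (v - 6)*(v + 2)*(v - 2);  v^3 - 28*v - 48 = (v + 4)*(v + 2)*(v - 6)
Cancel the common factors (v - 6), (v + 2), (v + 3).

(5*v - 10)/(v + 4)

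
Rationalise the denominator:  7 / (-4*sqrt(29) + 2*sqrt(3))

(-14*sqrt(29) - 7*sqrt(3))/226

Multiply numerator and denominator by 2*sqrt(3) + 4*sqrt(29).
Denominator becomes -452; numerator becomes 14*sqrt(3) + 28*sqrt(29).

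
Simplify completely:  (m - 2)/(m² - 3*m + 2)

Factor: m² - 3*m + 2 = (m - 2)·(m - 1)
Cancel the common factor (m - 2).

1/(m - 1)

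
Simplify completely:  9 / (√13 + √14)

Multiply numerator and denominator by -√13 + √14.
Denominator becomes 1; numerator becomes -9*√13 + 9*√14.

-9*√13 + 9*√14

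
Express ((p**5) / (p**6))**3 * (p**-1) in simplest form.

p**(-4)

Inside the bracket: (p**-1)
Raise to the power 3: (p**-3)
Multiply by (p**-1): add exponents.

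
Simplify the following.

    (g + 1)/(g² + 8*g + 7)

Factor: g² + 8*g + 7 = (g + 1)·(g + 7)
Cancel the common factor (g + 1).

1/(g + 7)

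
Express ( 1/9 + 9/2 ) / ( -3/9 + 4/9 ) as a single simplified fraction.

83/2

Numerator: 1/9 + 9/2 = 83/18
Denominator: -3/9 + 4/9 = 1/9
Divide: (83/18) · (9) = 83/2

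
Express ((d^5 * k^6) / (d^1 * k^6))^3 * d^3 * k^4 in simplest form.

d^15*k^4

Inside the bracket: d^4
Raise to the power 3: d^12
Multiply by d^3 * k^4: add exponents.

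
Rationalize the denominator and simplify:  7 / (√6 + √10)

(-7*√6 + 7*√10)/4

Multiply numerator and denominator by -√6 + √10.
Denominator becomes 4; numerator becomes -7*√6 + 7*√10.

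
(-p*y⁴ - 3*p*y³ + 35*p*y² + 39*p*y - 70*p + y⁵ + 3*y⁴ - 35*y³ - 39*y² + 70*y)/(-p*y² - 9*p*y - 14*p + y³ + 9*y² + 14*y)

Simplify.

y² - 6*y + 5

Factor: -p*y⁴ - 3*p*y³ + 35*p*y² + 39*p*y - 70*p + y⁵ + 3*y⁴ - 35*y³ - 39*y² + 70*y = (y - 5)·(y + 7)·(y + 2)·(y - 1)·(-p + y);  -p*y² - 9*p*y - 14*p + y³ + 9*y² + 14*y = (y + 7)·(-p + y)·(y + 2)
Cancel the common factors (-p + y), (y + 7), (y + 2).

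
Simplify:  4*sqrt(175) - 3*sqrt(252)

4*sqrt(175) = 20*sqrt(7); 3*sqrt(252) = 18*sqrt(7)
Combine: (20 - 18)·sqrt(7) = 2*sqrt(7)

2*sqrt(7)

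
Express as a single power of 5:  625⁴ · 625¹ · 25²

5^24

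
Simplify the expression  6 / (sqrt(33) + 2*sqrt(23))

(-6*sqrt(33) + 12*sqrt(23))/59

Multiply numerator and denominator by -sqrt(33) + 2*sqrt(23).
Denominator becomes 59; numerator becomes -6*sqrt(33) + 12*sqrt(23).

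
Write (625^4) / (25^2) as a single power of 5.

5^12

625^4 = 5^16; 25^2 = 5^4
Combine exponents: 5^12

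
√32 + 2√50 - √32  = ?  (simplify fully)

√32 = 4*√2; 2√50 = 10*√2; √32 = 4*√2
Combine: (4 + 10 - 4)·√2 = 10*√2

10*√2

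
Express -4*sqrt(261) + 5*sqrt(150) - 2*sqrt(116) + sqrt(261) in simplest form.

-13*sqrt(29) + 25*sqrt(6)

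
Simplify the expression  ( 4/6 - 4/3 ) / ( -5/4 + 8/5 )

Numerator: 4/6 - 4/3 = -2/3
Denominator: -5/4 + 8/5 = 7/20
Divide: (-2/3) · (20/7) = -40/21

-40/21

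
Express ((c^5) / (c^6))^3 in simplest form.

Inside the bracket: (c^-1)
Raise to the power 3: (c^-3)

c^(-3)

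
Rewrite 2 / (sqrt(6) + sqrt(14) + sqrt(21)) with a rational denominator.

Group as (sqrt(6) + sqrt(14)) + sqrt(21); multiply by (sqrt(6) + sqrt(14)) - sqrt(21), then rationalise the remaining surd.

(-168 - 2*sqrt(21) + 26*sqrt(14) + 58*sqrt(6))/335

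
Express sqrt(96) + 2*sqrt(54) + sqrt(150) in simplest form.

15*sqrt(6)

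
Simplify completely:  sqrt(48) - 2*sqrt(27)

sqrt(48) = 4*sqrt(3); 2*sqrt(27) = 6*sqrt(3)
Combine: (4 - 6)·sqrt(3) = -2*sqrt(3)

-2*sqrt(3)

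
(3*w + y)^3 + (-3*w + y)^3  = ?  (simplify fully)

Only the even-power cross terms survive.

2*y*(27*w^2 + y^2)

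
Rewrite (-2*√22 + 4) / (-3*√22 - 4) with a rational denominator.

Multiply numerator and denominator by -4 + 3*√22.
Denominator becomes -182; numerator becomes -148 + 20*√22.

(-10*√22 + 74)/91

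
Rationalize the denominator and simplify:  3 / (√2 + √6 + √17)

(-13*√6 - 21*√2 + 4*√51 + 9*√17)/11

Group as (√6 + √17) + √2; multiply by (√6 + √17) - √2, then rationalise the remaining surd.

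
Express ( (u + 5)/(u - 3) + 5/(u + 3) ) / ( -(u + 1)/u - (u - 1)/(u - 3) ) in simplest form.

Numerator: (u + 5)/(u - 3) + 5/(u + 3) = (u**2 + 13*u)/(u**2 - 9)
Denominator: -(u + 1)/u - (u - 1)/(u - 3) = (-2*u**2 + 3*u + 3)/(u**2 - 3*u)
Divide: ((u**2 + 13*u)/(u**2 - 9)) · ((u**2 - 3*u)/(-2*u**2 + 3*u + 3)) = (-u**3 - 13*u**2)/(2*u**3 + 3*u**2 - 12*u - 9)

(-u**3 - 13*u**2)/(2*u**3 + 3*u**2 - 12*u - 9)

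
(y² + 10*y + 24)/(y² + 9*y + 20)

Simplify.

Factor: y² + 10*y + 24 = (y + 4)·(y + 6);  y² + 9*y + 20 = (y + 4)·(y + 5)
Cancel the common factor (y + 4).

(y + 6)/(y + 5)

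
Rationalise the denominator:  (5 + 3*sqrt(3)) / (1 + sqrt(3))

Multiply numerator and denominator by -sqrt(3) + 1.
Denominator becomes -2; numerator becomes -4 - 2*sqrt(3).

sqrt(3) + 2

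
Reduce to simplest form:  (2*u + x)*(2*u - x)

(2*u)^2 - (x)^2 = 4*u^2 - x^2.

4*u^2 - x^2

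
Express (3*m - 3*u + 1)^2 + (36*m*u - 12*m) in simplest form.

(3*m + 3*u - 1)^2

After expansion: 9*m^2 + 18*m*u - 6*m + 9*u^2 - 6*u + 1 — a perfect-square trinomial.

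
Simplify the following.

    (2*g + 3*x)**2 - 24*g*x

(2*g - 3*x)**2

After expansion: 4*g**2 - 12*g*x + 9*x**2 — a perfect-square trinomial.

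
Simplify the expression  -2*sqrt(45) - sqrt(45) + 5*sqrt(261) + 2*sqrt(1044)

2*sqrt(45) = 6*sqrt(5); sqrt(45) = 3*sqrt(5); 5*sqrt(261) = 15*sqrt(29); 2*sqrt(1044) = 12*sqrt(29)

-9*sqrt(5) + 27*sqrt(29)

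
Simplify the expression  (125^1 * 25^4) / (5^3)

125^1 = 5^3; 25^4 = 5^8; 5^3 = 5^3
Combine exponents: 5^8

5^8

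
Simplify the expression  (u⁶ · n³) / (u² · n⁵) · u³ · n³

Quotient: u⁴ · (n^-2)
Multiply by u³ · n³: add exponents.

n*u⁷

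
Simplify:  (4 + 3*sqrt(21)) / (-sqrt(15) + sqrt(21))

(4*sqrt(15) + 4*sqrt(21) + 9*sqrt(35) + 63)/6

Multiply numerator and denominator by sqrt(15) + sqrt(21).
Denominator becomes 6; numerator becomes 4*sqrt(15) + 4*sqrt(21) + 9*sqrt(35) + 63.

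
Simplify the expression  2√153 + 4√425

2√153 = 6*√17; 4√425 = 20*√17
Combine: (6 + 20)·√17 = 26*√17

26*√17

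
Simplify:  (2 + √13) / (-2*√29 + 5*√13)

Multiply numerator and denominator by 2*√29 + 5*√13.
Denominator becomes 209; numerator becomes 4*√29 + 10*√13 + 2*√377 + 65.

(4*√29 + 10*√13 + 2*√377 + 65)/209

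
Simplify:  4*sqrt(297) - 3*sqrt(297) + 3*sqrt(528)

15*sqrt(33)

4*sqrt(297) = 12*sqrt(33); 3*sqrt(297) = 9*sqrt(33); 3*sqrt(528) = 12*sqrt(33)
Combine: (12 - 9 + 12)·sqrt(33) = 15*sqrt(33)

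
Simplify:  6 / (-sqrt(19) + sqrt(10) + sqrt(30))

Group as (sqrt(10) + sqrt(30)) - sqrt(19); multiply by (sqrt(10) + sqrt(30)) + sqrt(19), then rationalise the remaining surd.

(-42*sqrt(19) - 2*sqrt(30) + 78*sqrt(10) + 40*sqrt(57))/253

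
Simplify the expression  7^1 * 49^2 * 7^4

7^9

7^1 = 7^1; 49^2 = 7^4; 7^4 = 7^4
Combine exponents: 7^9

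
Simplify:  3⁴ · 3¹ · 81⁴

3⁴ = 3^4; 3¹ = 3^1; 81⁴ = 3^16
Combine exponents: 3^21

3^21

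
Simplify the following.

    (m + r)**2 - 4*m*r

Expanding gives m**2 - 2*m*r + r**2, a perfect square.

(m - r)**2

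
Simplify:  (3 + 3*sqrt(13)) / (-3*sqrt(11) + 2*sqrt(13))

(-9*sqrt(143) - 78 - 9*sqrt(11) - 6*sqrt(13))/47

Multiply numerator and denominator by 2*sqrt(13) + 3*sqrt(11).
Denominator becomes -47; numerator becomes 6*sqrt(13) + 9*sqrt(11) + 78 + 9*sqrt(143).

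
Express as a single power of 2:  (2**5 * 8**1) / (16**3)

2**5 = 2**5; 8**1 = 2**3; 16**3 = 2**12
Combine exponents: 2**(-4)

2**(-4)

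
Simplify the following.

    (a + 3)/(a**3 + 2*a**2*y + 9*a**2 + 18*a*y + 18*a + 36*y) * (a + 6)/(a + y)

1/(a**2 + 3*a*y + 2*y**2)

Factor: a**3 + 2*a**2*y + 9*a**2 + 18*a*y + 18*a + 36*y = (a + 3)*(a + 6)*(a + 2*y)
Cancel the common factors (a + 6), (a + 3).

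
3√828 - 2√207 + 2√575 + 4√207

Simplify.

34*√23

3√828 = 18*√23; 2√207 = 6*√23; 2√575 = 10*√23; 4√207 = 12*√23
Combine: (18 - 6 + 10 + 12)·√23 = 34*√23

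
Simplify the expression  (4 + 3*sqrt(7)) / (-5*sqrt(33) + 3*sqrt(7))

Multiply numerator and denominator by 3*sqrt(7) + 5*sqrt(33).
Denominator becomes -762; numerator becomes 12*sqrt(7) + 63 + 20*sqrt(33) + 15*sqrt(231).

(-15*sqrt(231) - 20*sqrt(33) - 63 - 12*sqrt(7))/762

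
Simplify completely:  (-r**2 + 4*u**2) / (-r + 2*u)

-r**2 + 4*u**2 factors as -(r - 2*u)*(r + 2*u).

r + 2*u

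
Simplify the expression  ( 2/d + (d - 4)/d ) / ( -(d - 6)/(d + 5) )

Numerator: 2/d + (d - 4)/d = (d - 2)/d
Denominator: -(d - 6)/(d + 5) = (-d + 6)/(d + 5)
Divide: ((d - 2)/d) · ((d + 5)/(-d + 6)) = (-d**2 - 3*d + 10)/(d**2 - 6*d)

(-d**2 - 3*d + 10)/(d**2 - 6*d)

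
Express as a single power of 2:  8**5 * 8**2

8**5 = 2**15; 8**2 = 2**6
Combine exponents: 2**21

2**21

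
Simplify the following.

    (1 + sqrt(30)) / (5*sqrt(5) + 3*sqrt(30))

Multiply numerator and denominator by -5*sqrt(5) + 3*sqrt(30).
Denominator becomes 145; numerator becomes -25*sqrt(6) - 5*sqrt(5) + 3*sqrt(30) + 90.

(-25*sqrt(6) - 5*sqrt(5) + 3*sqrt(30) + 90)/145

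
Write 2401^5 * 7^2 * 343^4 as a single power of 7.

2401^5 = 7^20; 7^2 = 7^2; 343^4 = 7^12
Combine exponents: 7^34

7^34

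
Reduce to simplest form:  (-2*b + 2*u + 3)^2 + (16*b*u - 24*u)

(2*b + 2*u - 3)^2

Expanding gives 4*b^2 + 8*b*u - 12*b + 4*u^2 - 12*u + 9, a perfect square.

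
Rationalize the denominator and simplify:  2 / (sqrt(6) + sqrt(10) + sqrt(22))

Group as (sqrt(6) + sqrt(10)) + sqrt(22); multiply by (sqrt(6) + sqrt(10)) - sqrt(22), then rationalise the remaining surd.

(-2*sqrt(330) - 3*sqrt(22) + 9*sqrt(10) + 13*sqrt(6))/51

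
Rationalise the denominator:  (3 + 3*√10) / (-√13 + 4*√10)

Multiply numerator and denominator by √13 + 4*√10.
Denominator becomes 147; numerator becomes 3*√13 + 3*√130 + 12*√10 + 120.

(√13 + √130 + 4*√10 + 40)/49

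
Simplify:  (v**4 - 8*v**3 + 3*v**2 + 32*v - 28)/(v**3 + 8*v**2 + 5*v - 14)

Factor: v**4 - 8*v**3 + 3*v**2 + 32*v - 28 = (v - 7)*(v - 2)*(v + 2)*(v - 1);  v**3 + 8*v**2 + 5*v - 14 = (v + 2)*(v - 1)*(v + 7)
Cancel the common factors (v + 2), (v - 1).

(v**2 - 9*v + 14)/(v + 7)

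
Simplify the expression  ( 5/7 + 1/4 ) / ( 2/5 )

Numerator: 5/7 + 1/4 = 27/28
Denominator: 2/5 = 2/5
Divide: (27/28) · (5/2) = 135/56

135/56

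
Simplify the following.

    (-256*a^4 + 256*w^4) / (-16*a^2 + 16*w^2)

16*a^2 + 16*w^2

-256*a^4 + 256*w^4 factors as 256*(-a + w)*(a + w)*(a^2 + w^2).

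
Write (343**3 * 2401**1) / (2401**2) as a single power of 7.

7**5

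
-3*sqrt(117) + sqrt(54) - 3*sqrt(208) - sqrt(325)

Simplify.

3*sqrt(117) = 9*sqrt(13); sqrt(54) = 3*sqrt(6); 3*sqrt(208) = 12*sqrt(13); sqrt(325) = 5*sqrt(13)

-26*sqrt(13) + 3*sqrt(6)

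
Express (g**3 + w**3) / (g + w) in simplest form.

Factor as (a+b)(a**2-ab+b**2) with a=g, b=w.

g**2 - g*w + w**2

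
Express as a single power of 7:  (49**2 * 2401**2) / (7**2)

49**2 = 7**4; 2401**2 = 7**8; 7**2 = 7**2
Combine exponents: 7**10

7**10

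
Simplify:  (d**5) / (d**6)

1/d

Quotient: (d**-1)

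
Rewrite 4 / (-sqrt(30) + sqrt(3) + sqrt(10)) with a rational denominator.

(-68*sqrt(30) - 92*sqrt(10) - 148*sqrt(3) - 240)/169

Group as (sqrt(3) + sqrt(10)) - sqrt(30); multiply by (sqrt(3) + sqrt(10)) + sqrt(30), then rationalise the remaining surd.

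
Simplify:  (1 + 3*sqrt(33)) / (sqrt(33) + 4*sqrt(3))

Multiply numerator and denominator by -4*sqrt(3) + sqrt(33).
Denominator becomes -15; numerator becomes -36*sqrt(11) - 4*sqrt(3) + sqrt(33) + 99.

(-99 - sqrt(33) + 4*sqrt(3) + 36*sqrt(11))/15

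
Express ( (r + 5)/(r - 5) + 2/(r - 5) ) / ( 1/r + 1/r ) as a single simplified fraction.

Numerator: (r + 5)/(r - 5) + 2/(r - 5) = (r + 7)/(r - 5)
Denominator: 1/r + 1/r = 2/r
Divide: ((r + 7)/(r - 5)) · (r/2) = (r^2 + 7*r)/(2*r - 10)

(r^2 + 7*r)/(2*r - 10)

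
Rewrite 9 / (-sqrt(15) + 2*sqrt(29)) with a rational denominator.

(9*sqrt(15) + 18*sqrt(29))/101

Multiply numerator and denominator by sqrt(15) + 2*sqrt(29).
Denominator becomes 101; numerator becomes 9*sqrt(15) + 18*sqrt(29).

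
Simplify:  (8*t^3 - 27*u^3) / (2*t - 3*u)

Factor as (a-b)(a^2+ab+b^2) with a=(2*t), b=(3*u).

4*t^2 + 6*t*u + 9*u^2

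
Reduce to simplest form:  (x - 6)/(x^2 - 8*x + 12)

Factor: x^2 - 8*x + 12 = (x - 6)*(x - 2)
Cancel the common factor (x - 6).

1/(x - 2)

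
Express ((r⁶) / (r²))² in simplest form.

r⁸

Inside the bracket: r⁴
Raise to the power 2: r⁸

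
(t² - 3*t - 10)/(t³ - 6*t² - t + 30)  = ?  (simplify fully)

1/(t - 3)

Factor: t² - 3*t - 10 = (t - 5)·(t + 2);  t³ - 6*t² - t + 30 = (t - 5)·(t - 3)·(t + 2)
Cancel the common factors (t - 5), (t + 2).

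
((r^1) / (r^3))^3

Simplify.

Inside the bracket: (r^-2)
Raise to the power 3: (r^-6)

r^(-6)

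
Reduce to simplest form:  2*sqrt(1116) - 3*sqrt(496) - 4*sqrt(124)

-8*sqrt(31)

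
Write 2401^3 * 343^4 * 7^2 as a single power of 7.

2401^3 = 7^12; 343^4 = 7^12; 7^2 = 7^2
Combine exponents: 7^26

7^26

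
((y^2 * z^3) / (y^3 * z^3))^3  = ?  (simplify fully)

y^(-3)

Inside the bracket: (y^-1)
Raise to the power 3: (y^-3)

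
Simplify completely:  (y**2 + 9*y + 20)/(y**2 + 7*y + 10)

Factor: y**2 + 9*y + 20 = (y + 5)*(y + 4);  y**2 + 7*y + 10 = (y + 2)*(y + 5)
Cancel the common factor (y + 5).

(y + 4)/(y + 2)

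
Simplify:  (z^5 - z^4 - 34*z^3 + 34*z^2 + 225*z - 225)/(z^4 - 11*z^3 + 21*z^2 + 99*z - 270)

(z^2 + 4*z - 5)/(z - 6)

Factor: z^5 - z^4 - 34*z^3 + 34*z^2 + 225*z - 225 = (z - 1)*(z + 5)*(z - 5)*(z - 3)*(z + 3);  z^4 - 11*z^3 + 21*z^2 + 99*z - 270 = (z - 5)*(z - 6)*(z - 3)*(z + 3)
Cancel the common factors (z - 5), (z + 3), (z - 3).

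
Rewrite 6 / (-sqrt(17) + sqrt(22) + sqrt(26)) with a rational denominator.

(-186*sqrt(17) + 78*sqrt(26) + 126*sqrt(22) + 24*sqrt(2431))/1327

Group as (sqrt(22) + sqrt(26)) - sqrt(17); multiply by (sqrt(22) + sqrt(26)) + sqrt(17), then rationalise the remaining surd.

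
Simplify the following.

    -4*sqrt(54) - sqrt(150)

4*sqrt(54) = 12*sqrt(6); sqrt(150) = 5*sqrt(6)
Combine: (-12 - 5)·sqrt(6) = -17*sqrt(6)

-17*sqrt(6)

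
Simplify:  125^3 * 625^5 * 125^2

5^35

125^3 = 5^9; 625^5 = 5^20; 125^2 = 5^6
Combine exponents: 5^35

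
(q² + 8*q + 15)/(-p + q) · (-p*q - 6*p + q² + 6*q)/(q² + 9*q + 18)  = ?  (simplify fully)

q + 5

Factor: q² + 8*q + 15 = (q + 5)·(q + 3);  -p*q - 6*p + q² + 6*q = (-p + q)·(q + 6);  q² + 9*q + 18 = (q + 3)·(q + 6)
Cancel the common factors (q + 3), (q + 6), (-p + q).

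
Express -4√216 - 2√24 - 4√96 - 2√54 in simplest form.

-50*√6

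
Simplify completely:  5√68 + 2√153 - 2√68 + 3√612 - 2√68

26*√17

5√68 = 10*√17; 2√153 = 6*√17; 2√68 = 4*√17; 3√612 = 18*√17; 2√68 = 4*√17
Combine: (10 + 6 - 4 + 18 - 4)·√17 = 26*√17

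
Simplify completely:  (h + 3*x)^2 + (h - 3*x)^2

2*h^2 + 18*x^2

Binomially expand both and collect terms in h, (3*x).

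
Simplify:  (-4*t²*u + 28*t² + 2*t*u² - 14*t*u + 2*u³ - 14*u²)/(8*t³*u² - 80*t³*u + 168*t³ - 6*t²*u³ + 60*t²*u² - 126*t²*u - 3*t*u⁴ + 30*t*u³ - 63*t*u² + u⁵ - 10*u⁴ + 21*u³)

Factor: -4*t²*u + 28*t² + 2*t*u² - 14*t*u + 2*u³ - 14*u² = 2·(-t + u)·(2*t + u)·(u - 7);  8*t³*u² - 80*t³*u + 168*t³ - 6*t²*u³ + 60*t²*u² - 126*t²*u - 3*t*u⁴ + 30*t*u³ - 63*t*u² + u⁵ - 10*u⁴ + 21*u³ = (u - 7)·(-4*t + u)·(u - 3)·(-t + u)·(2*t + u)
Cancel the common factors (2*t + u), (u - 7), (-t + u).

-2/(4*t*u - 12*t - u² + 3*u)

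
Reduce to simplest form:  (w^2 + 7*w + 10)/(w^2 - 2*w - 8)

Factor: w^2 + 7*w + 10 = (w + 5)*(w + 2);  w^2 - 2*w - 8 = (w - 4)*(w + 2)
Cancel the common factor (w + 2).

(w + 5)/(w - 4)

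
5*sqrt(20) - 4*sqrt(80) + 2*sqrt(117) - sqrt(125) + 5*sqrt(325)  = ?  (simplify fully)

5*sqrt(20) = 10*sqrt(5); 4*sqrt(80) = 16*sqrt(5); 2*sqrt(117) = 6*sqrt(13); sqrt(125) = 5*sqrt(5); 5*sqrt(325) = 25*sqrt(13)

-11*sqrt(5) + 31*sqrt(13)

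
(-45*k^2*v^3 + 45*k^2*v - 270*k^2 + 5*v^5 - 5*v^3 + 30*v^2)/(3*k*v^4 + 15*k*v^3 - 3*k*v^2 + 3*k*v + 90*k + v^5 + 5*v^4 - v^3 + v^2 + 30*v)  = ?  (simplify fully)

(-15*k + 5*v)/(v + 5)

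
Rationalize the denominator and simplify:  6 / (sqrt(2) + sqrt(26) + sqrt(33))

Group as (sqrt(26) + sqrt(33)) + sqrt(2); multiply by (sqrt(26) + sqrt(33)) - sqrt(2), then rationalise the remaining surd.

(-8*sqrt(429) - 10*sqrt(33) + 18*sqrt(26) + 114*sqrt(2))/61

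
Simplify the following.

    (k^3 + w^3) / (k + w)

Apply the sum-of-cubes factorisation and cancel (k + w).

k^2 - k*w + w^2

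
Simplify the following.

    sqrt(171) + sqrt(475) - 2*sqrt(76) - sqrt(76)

2*sqrt(19)

sqrt(171) = 3*sqrt(19); sqrt(475) = 5*sqrt(19); 2*sqrt(76) = 4*sqrt(19); sqrt(76) = 2*sqrt(19)
Combine: (3 + 5 - 4 - 2)·sqrt(19) = 2*sqrt(19)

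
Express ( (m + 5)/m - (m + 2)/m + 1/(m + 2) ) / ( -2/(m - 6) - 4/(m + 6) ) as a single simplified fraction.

Numerator: (m + 5)/m - (m + 2)/m + 1/(m + 2) = (4*m + 6)/(m² + 2*m)
Denominator: -2/(m - 6) - 4/(m + 6) = (-6*m + 12)/(m² - 36)
Divide: ((4*m + 6)/(m² + 2*m)) · ((m² - 36)/(-6*m + 12)) = (-2*m³ - 3*m² + 72*m + 108)/(3*m³ - 12*m)

(-2*m³ - 3*m² + 72*m + 108)/(3*m³ - 12*m)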